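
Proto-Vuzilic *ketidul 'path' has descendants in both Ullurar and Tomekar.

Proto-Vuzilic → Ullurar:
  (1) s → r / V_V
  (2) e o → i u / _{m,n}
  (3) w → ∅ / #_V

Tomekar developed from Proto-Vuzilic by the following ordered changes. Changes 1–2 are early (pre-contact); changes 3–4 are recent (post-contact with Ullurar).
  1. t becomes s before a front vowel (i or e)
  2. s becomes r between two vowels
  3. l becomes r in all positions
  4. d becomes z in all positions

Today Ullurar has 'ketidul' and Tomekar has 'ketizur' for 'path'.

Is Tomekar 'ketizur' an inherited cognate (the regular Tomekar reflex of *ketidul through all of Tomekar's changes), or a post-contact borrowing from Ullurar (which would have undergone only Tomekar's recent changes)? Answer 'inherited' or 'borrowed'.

borrowed

If inherited, *ketidul would pass through all of Tomekar's changes:
Tomekar: *ketidul
  ketidul → kesidul   [palatalisation]
  kesidul → keridul   [rhotacism]
  keridul → keridur   [unconditioned shift]
  keridur → kerizur   [unconditioned shift]
  giving Tomekar kerizur.
If borrowed from Ullurar 'ketidul' after the early changes, it would undergo only the recent ones:
  rule 3 (unconditioned shift): ketidul → ketidur
  rule 4 (unconditioned shift): ketidur → ketizur
  ⇒ as a loan: ketizur
Tomekar 'ketizur' matches the loan outcome 'ketizur', not the inherited 'kerizur' — it skipped the early Tomekar changes, so it was borrowed from Ullurar.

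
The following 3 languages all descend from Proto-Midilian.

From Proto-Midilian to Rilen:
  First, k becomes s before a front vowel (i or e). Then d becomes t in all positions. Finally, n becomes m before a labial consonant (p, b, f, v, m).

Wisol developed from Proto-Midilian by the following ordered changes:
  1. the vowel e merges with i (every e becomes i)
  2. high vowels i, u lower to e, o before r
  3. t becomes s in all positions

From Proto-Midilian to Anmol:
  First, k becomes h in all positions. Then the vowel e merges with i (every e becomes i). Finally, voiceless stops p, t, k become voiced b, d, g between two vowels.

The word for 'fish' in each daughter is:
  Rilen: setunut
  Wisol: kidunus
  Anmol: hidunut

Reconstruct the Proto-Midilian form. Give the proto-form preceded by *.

*kedunut

Position 2: Rilen has e, Wisol has i, Anmol has i. Rilen preserves e here (none of its changes turn any other segment into e), so the proto-segment is *e.
Position 3: Rilen has t, Wisol has d, Anmol has d. Wisol preserves d here (none of its changes turn any other segment into d), so the proto-segment is *d.
Position 1: Rilen has s, Wisol has k, Anmol has h. Wisol preserves k here (none of its changes turn any other segment into k), so the proto-segment is *k.
Verify the candidate proto-form against each daughter:
Rilen: start from *kedunut.
  rule 1 (palatalisation): kedunut → sedunut
  rule 2 (unconditioned shift): sedunut → setunut
  rule 3: no change — setunut
  ⇒ Rilen setunut
Wisol: start from *kedunut.
  rule 1 (vowel merger): kedunut → kidunut
  rule 2: no change — kidunut
  rule 3 (unconditioned shift): kidunut → kidunus
  ⇒ Wisol kidunus
Anmol: *kedunut
  kedunut → hedunut   [unconditioned shift]
  hedunut → hidunut   [vowel merger]
  hidunut (rule 3 does not apply)
  giving Anmol hidunut.
No other proto-form is consistent with every reflex, so the reconstruction is *kedunut.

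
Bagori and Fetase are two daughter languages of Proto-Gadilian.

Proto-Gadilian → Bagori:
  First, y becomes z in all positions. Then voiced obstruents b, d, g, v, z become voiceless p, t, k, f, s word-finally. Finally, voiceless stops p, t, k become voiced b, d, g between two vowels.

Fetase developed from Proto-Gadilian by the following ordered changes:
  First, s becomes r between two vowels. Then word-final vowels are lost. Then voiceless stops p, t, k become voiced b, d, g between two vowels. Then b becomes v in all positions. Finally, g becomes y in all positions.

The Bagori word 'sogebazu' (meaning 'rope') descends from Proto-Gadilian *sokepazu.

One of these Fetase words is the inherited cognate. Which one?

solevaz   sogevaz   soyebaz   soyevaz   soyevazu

Fetase: *sokepazu > sokepaz > sogebaz > sogevaz > soyevaz  (by apocope, intervocalic voicing, unconditioned shift, unconditioned shift)
Only 'soyevaz' matches the regular Fetase development of *sokepazu.

soyevaz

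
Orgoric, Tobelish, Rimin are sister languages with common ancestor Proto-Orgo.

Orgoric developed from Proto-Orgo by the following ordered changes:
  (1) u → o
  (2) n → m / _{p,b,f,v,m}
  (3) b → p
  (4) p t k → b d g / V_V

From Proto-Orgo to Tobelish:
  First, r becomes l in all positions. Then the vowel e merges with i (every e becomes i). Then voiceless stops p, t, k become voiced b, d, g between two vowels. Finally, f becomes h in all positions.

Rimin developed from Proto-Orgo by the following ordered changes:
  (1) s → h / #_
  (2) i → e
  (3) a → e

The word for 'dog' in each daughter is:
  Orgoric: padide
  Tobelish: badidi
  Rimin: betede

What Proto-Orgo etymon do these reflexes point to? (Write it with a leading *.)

*batide

Position 2: Orgoric has a, Tobelish has a, Rimin has e. Orgoric preserves a here (none of its changes turn any other segment into a), so the proto-segment is *a.
Position 1: Orgoric has p, Tobelish has b, Rimin has b. Rimin preserves b here (none of its changes turn any other segment into b), so the proto-segment is *b.
Continuing position by position gives *batide; check it forward:
Orgoric: *batide > patide > padide  (by unconditioned shift, intervocalic voicing)
Tobelish: start from *batide.
  rule 1: no change — batide
  rule 2 (vowel merger): batide → batidi
  rule 3 (intervocalic voicing): batidi → badidi
  rule 4: no change — badidi
  ⇒ Tobelish badidi
Rimin: start from *batide.
  rule 1: no change — batide
  rule 2 (vowel merger): batide → batede
  rule 3 (vowel merger): batede → betede
  ⇒ Rimin betede
*batide is the unique common source.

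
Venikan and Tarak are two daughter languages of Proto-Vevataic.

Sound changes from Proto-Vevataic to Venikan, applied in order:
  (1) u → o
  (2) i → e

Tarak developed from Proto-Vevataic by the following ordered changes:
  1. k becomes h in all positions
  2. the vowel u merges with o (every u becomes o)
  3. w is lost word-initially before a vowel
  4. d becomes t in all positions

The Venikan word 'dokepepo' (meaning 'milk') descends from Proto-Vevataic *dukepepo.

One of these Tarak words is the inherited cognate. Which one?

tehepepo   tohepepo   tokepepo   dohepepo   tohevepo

tohepepo

Tarak: *dukepepo > duhepepo > dohepepo > tohepepo  (by unconditioned shift, vowel merger, unconditioned shift)
The other candidates each miss or misapply at least one Tarak change.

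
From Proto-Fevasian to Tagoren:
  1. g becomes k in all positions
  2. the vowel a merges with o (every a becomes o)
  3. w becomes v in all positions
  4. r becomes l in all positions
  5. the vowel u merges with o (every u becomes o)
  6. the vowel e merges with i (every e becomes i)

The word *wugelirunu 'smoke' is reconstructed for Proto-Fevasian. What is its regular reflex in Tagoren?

vokililono

Tagoren: start from *wugelirunu.
  rule 1 (unconditioned shift): wugelirunu → wukelirunu
  rule 2: no change — wukelirunu
  rule 3 (unconditioned shift): wukelirunu → vukelirunu
  rule 4 (unconditioned shift): vukelirunu → vukelilunu
  rule 5 (vowel merger): vukelilunu → vokelilono
  rule 6 (vowel merger): vokelilono → vokililono
  ⇒ Tagoren vokililono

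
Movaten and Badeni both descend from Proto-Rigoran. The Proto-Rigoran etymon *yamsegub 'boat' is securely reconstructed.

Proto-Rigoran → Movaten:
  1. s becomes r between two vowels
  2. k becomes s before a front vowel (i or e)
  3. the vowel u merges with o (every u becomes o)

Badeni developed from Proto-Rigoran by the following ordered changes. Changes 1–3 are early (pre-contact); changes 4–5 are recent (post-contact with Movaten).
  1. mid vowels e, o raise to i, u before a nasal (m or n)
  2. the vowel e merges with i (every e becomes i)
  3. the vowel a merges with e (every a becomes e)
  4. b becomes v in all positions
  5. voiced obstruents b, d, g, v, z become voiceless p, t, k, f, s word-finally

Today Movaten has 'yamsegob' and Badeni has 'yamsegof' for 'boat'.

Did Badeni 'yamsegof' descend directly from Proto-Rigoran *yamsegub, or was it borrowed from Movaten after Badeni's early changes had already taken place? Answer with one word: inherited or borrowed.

If inherited, *yamsegub would pass through all of Badeni's changes:
Badeni: *yamsegub
  yamsegub (rule 1 does not apply)
  yamsegub → yamsigub   [vowel merger]
  yamsigub → yemsigub   [vowel merger]
  yemsigub → yemsiguv   [unconditioned shift]
  yemsiguv → yemsiguf   [final devoicing]
  giving Badeni yemsiguf.
If borrowed from Movaten 'yamsegob' after the early changes, it would undergo only the recent ones:
  rule 4 (unconditioned shift): yamsegob → yamsegov
  rule 5 (final devoicing): yamsegov → yamsegof
  ⇒ as a loan: yamsegof
Badeni 'yamsegof' matches the loan outcome 'yamsegof', not the inherited 'yemsiguf' — it skipped the early Badeni changes, so it was borrowed from Movaten.

borrowed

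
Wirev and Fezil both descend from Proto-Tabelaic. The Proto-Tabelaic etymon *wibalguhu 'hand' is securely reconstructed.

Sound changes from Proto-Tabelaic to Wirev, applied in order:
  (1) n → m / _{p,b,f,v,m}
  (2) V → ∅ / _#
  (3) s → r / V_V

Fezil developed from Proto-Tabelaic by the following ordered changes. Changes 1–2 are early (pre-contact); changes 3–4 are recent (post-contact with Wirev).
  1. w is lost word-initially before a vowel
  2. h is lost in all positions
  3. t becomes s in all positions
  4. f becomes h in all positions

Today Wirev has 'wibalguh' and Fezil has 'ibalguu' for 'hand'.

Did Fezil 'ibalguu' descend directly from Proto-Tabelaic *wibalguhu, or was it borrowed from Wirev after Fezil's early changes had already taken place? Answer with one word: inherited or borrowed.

If inherited, *wibalguhu would pass through all of Fezil's changes:
Fezil: *wibalguhu
  wibalguhu → ibalguhu   [glide loss]
  ibalguhu → ibalguu   [h-loss]
  ibalguu (rule 3 does not apply)
  ibalguu (rule 4 does not apply)
  giving Fezil ibalguu.
If borrowed from Wirev 'wibalguh' after the early changes, it would undergo only the recent ones:
  rule 3 (unconditioned shift): no change (wibalguh)
  rule 4 (unconditioned shift): no change (wibalguh)
  ⇒ as a loan: wibalguh
Fezil 'ibalguu' matches the inherited outcome exactly, so it is an inherited cognate, not a loan.

inherited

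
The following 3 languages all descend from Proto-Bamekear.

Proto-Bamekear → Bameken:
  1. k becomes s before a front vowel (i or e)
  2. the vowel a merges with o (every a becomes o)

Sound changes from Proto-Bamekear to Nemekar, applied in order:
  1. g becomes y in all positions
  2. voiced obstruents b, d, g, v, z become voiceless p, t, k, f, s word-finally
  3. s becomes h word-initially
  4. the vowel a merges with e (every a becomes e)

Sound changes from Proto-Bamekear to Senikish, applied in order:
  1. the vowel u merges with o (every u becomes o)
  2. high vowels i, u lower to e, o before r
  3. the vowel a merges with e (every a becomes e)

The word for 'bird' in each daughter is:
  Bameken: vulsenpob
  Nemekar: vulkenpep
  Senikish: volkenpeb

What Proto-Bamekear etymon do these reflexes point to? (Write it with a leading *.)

*vulkenpab

Position 8: Bameken has o, Nemekar has e, Senikish has e. Taking the neighbouring segments as reconstructed: Bameken o could go back to *a or *o; Nemekar e could go back to *a or *e; Senikish e could go back to *a or *e — the one source consistent with every daughter is *a.
Position 4: Bameken has s, Nemekar has k, Senikish has k. Nemekar preserves k here (none of its changes turn any other segment into k), so the proto-segment is *k.
Verify the candidate proto-form against each daughter:
Bameken: *vulkenpab > vulsenpab > vulsenpob  (by palatalisation, vowel merger)
Nemekar: *vulkenpab
  vulkenpab (rule 1 does not apply)
  vulkenpab → vulkenpap   [final devoicing]
  vulkenpap (rule 3 does not apply)
  vulkenpap → vulkenpep   [vowel merger]
  giving Nemekar vulkenpep.
Senikish: start from *vulkenpab.
  rule 1 (vowel merger): vulkenpab → volkenpab
  rule 2: no change — volkenpab
  rule 3 (vowel merger): volkenpab → volkenpeb
  ⇒ Senikish volkenpeb
Only *vulkenpab yields all of Bameken vulsenpob, Nemekar vulkenpep, Senikish volkenpeb.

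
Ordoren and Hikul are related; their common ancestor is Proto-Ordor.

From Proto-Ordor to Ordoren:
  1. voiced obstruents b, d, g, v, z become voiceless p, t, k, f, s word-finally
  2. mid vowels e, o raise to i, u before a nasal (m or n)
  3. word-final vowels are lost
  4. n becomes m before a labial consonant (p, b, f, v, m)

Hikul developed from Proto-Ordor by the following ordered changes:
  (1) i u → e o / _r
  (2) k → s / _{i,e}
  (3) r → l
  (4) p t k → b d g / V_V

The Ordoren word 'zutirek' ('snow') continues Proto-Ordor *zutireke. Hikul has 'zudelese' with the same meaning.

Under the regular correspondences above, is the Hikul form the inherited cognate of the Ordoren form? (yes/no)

Derive the expected Hikul reflex of *zutireke:
Hikul: *zutireke
  zutireke → zutereke   [pre-rhotic lowering]
  zutereke → zuterese   [palatalisation]
  zuterese → zutelese   [unconditioned shift]
  zutelese → zudelese   [intervocalic voicing]
  giving Hikul zudelese.
Hikul 'zudelese' matches the regular reflex exactly, so the pair is cognate.

yes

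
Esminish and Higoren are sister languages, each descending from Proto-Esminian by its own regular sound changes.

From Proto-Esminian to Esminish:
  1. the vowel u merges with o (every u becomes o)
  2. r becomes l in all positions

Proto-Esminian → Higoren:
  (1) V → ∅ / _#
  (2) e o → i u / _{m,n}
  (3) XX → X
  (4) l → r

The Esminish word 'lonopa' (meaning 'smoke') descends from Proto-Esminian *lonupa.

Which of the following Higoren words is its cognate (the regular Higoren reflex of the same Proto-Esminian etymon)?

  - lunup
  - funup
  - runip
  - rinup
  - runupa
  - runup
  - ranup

runup

Higoren: *lonupa > lonup > lunup > runup  (by apocope, pre-nasal raising, unconditioned shift)
Only 'runup' matches the regular Higoren development of *lonupa.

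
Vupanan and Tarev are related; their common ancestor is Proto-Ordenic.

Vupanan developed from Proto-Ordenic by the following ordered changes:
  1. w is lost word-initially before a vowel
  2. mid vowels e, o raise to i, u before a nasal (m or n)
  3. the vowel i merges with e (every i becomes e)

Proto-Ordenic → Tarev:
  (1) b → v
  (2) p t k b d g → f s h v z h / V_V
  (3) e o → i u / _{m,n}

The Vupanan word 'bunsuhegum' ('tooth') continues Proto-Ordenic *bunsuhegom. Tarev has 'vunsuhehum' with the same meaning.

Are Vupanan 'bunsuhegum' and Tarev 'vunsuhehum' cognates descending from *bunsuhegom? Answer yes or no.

yes

Derive the expected Tarev reflex of *bunsuhegom:
Tarev: *bunsuhegom > vunsuhegom > vunsuhehom > vunsuhehum  (by unconditioned shift, intervocalic lenition, pre-nasal raising)
Tarev 'vunsuhehum' matches the regular reflex exactly, so the pair is cognate.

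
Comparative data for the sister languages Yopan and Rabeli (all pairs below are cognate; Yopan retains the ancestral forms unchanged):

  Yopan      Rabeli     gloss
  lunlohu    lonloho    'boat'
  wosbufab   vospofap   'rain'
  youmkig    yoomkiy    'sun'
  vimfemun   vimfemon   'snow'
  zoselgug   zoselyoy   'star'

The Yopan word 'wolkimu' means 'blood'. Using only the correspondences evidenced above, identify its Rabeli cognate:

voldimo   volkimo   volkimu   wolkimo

wosbufab ~ vospofap — Yopan w corresponds to Rabeli v word-initially before a back vowel.
lunlohu ~ lonloho — Yopan u corresponds to Rabeli o word-finally.
Applying these to Yopan 'wolkimu':
  wolkimu → volkimu   (w→v word-initially before a back vowel)
  volkimu → volkimo   (u→o word-finally)
So the Rabeli cognate is 'volkimo'.

volkimo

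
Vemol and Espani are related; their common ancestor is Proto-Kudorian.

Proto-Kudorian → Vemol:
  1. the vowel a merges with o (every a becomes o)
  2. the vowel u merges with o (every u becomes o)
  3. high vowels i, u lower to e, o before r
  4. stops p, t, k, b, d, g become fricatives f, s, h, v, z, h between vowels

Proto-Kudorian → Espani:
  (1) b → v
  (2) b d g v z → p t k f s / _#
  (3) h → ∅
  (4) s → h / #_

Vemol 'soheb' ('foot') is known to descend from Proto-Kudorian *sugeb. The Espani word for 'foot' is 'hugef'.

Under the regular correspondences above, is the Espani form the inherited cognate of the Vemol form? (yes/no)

yes

Derive the expected Espani reflex of *sugeb:
Espani: start from *sugeb.
  rule 1 (unconditioned shift): sugeb → sugev
  rule 2 (final devoicing): sugev → sugef
  rule 3: no change — sugef
  rule 4 (debuccalisation): sugef → hugef
  ⇒ Espani hugef
Espani 'hugef' matches the regular reflex exactly, so the pair is cognate.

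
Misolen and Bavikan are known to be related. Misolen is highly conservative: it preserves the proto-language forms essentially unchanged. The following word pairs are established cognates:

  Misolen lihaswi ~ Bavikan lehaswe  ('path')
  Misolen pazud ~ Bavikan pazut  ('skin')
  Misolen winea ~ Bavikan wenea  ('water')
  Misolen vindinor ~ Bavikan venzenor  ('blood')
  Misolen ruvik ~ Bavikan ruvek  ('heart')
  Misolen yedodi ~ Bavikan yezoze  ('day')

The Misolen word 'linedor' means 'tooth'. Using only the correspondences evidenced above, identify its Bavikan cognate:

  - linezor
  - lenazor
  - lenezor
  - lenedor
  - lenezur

lenezor

winea ~ wenea, vindinor ~ venzenor — Misolen i corresponds to Bavikan e after a consonant, before a nasal.
yedodi ~ yezoze — Misolen d corresponds to Bavikan z between vowels (before a back vowel).
Applying these to Misolen 'linedor':
  linedor → lenedor   (i→e after a consonant, before a nasal)
  lenedor → lenezor   (d→z between vowels (before a back vowel))
So the Bavikan cognate is 'lenezor'.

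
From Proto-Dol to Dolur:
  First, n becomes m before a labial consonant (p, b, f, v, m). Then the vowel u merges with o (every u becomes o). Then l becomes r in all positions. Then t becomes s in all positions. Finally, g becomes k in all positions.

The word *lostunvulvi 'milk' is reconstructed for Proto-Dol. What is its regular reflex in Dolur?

rossomvorvi

Dolur: start from *lostunvulvi.
  rule 1 (nasal place assimilation): lostunvulvi → lostumvulvi
  rule 2 (vowel merger): lostumvulvi → lostomvolvi
  rule 3 (unconditioned shift): lostomvolvi → rostomvorvi
  rule 4 (unconditioned shift): rostomvorvi → rossomvorvi
  rule 5: no change — rossomvorvi
  ⇒ Dolur rossomvorvi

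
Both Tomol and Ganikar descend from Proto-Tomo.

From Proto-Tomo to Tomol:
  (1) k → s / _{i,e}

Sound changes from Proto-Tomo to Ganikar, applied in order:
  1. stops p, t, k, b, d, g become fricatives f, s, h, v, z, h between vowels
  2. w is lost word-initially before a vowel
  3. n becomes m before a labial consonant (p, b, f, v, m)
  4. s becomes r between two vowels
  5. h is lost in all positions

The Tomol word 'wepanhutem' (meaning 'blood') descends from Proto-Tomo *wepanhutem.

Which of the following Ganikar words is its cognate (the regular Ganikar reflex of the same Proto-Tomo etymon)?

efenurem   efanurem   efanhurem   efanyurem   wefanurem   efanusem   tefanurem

efanurem

Ganikar: *wepanhutem
  wepanhutem → wefanhusem   [intervocalic lenition]
  wefanhusem → efanhusem   [glide loss]
  efanhusem (rule 3 does not apply)
  efanhusem → efanhurem   [rhotacism]
  efanhurem → efanurem   [h-loss]
  giving Ganikar efanurem.
Among the options, 'efanurem' alone shows every Ganikar change applied in order.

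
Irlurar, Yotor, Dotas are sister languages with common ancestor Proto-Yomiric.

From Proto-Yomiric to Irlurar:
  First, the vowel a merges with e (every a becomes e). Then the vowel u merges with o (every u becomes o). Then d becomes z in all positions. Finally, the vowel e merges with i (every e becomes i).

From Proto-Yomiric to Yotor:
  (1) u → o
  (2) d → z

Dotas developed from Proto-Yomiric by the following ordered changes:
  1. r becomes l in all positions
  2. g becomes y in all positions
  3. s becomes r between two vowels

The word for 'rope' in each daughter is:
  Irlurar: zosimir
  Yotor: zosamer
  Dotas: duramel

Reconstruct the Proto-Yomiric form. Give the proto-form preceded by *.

Position 7: Irlurar has r, Yotor has r, Dotas has l. Irlurar preserves r here (none of its changes turn any other segment into r), so the proto-segment is *r.
Position 4: Irlurar has i, Yotor has a, Dotas has a. Yotor preserves a here (none of its changes turn any other segment into a), so the proto-segment is *a.
Verify the candidate proto-form against each daughter:
Irlurar: start from *dusamer.
  rule 1 (vowel merger): dusamer → dusemer
  rule 2 (vowel merger): dusemer → dosemer
  rule 3 (unconditioned shift): dosemer → zosemer
  rule 4 (vowel merger): zosemer → zosimir
  ⇒ Irlurar zosimir
Yotor: *dusamer
  dusamer → dosamer   [vowel merger]
  dosamer → zosamer   [unconditioned shift]
  giving Yotor zosamer.
Dotas: *dusamer
  dusamer → dusamel   [unconditioned shift]
  dusamel (rule 2 does not apply)
  dusamel → duramel   [rhotacism]
  giving Dotas duramel.
No other proto-form is consistent with every reflex, so the reconstruction is *dusamer.

*dusamer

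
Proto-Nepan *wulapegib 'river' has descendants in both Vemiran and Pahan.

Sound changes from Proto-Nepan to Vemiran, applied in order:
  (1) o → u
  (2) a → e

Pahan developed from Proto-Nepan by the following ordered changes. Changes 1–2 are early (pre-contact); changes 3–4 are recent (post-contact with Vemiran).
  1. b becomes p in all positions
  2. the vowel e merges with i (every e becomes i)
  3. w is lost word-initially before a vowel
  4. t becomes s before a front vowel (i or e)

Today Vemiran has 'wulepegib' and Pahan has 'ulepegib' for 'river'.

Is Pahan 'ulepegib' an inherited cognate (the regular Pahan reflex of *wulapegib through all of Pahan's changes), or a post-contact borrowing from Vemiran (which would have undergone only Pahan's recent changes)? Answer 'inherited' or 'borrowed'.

If inherited, *wulapegib would pass through all of Pahan's changes:
Pahan: *wulapegib > wulapegip > wulapigip > ulapigip  (by unconditioned shift, vowel merger, glide loss)
If borrowed from Vemiran 'wulepegib' after the early changes, it would undergo only the recent ones:
  rule 3 (glide loss): wulepegib → ulepegib
  rule 4 (palatalisation): no change (ulepegib)
  ⇒ as a loan: ulepegib
Pahan 'ulepegib' matches the loan outcome 'ulepegib', not the inherited 'ulapigip' — it skipped the early Pahan changes, so it was borrowed from Vemiran.

borrowed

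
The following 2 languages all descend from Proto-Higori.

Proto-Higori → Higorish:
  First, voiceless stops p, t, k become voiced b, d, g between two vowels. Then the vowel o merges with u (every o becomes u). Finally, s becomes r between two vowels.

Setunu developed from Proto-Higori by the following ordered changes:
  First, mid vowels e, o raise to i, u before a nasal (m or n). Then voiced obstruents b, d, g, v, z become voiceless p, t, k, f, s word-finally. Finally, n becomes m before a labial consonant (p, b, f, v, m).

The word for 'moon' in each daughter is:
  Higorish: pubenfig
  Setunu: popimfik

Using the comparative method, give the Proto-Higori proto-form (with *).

Position 3: Higorish has b, Setunu has p. Taking the neighbouring segments as reconstructed: Higorish b could go back to *p or *b; Setunu p can only go back to *p — the one source consistent with every daughter is *p.
Position 5: Higorish has n, Setunu has m. Higorish preserves n here (none of its changes turn any other segment into n), so the proto-segment is *n.
Position 2: Higorish has u, Setunu has o. Setunu preserves o here (none of its changes turn any other segment into o), so the proto-segment is *o.
Verify the candidate proto-form against each daughter:
Higorish: *popenfig
  popenfig → pobenfig   [intervocalic voicing]
  pobenfig → pubenfig   [vowel merger]
  pubenfig (rule 3 does not apply)
  giving Higorish pubenfig.
Setunu: *popenfig
  popenfig → popinfig   [pre-nasal raising]
  popinfig → popinfik   [final devoicing]
  popinfik → popimfik   [nasal place assimilation]
  giving Setunu popimfik.
No other proto-form is consistent with every reflex, so the reconstruction is *popenfig.

*popenfig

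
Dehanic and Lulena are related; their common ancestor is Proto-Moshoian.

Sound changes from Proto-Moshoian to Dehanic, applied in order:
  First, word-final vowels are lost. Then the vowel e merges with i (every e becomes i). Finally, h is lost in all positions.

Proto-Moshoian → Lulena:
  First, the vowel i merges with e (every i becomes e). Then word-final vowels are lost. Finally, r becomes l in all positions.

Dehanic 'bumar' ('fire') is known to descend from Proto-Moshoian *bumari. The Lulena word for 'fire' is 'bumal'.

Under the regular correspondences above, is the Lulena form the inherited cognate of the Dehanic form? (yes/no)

Derive the expected Lulena reflex of *bumari:
Lulena: start from *bumari.
  rule 1 (vowel merger): bumari → bumare
  rule 2 (apocope): bumare → bumar
  rule 3 (unconditioned shift): bumar → bumal
  ⇒ Lulena bumal
Lulena 'bumal' matches the regular reflex exactly, so the pair is cognate.

yes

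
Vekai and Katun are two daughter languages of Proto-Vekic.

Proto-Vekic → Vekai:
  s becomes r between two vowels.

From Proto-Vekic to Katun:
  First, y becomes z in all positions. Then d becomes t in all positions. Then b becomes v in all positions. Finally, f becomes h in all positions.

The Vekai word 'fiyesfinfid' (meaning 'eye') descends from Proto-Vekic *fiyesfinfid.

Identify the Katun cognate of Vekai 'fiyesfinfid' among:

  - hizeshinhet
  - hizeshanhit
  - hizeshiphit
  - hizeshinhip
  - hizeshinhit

hizeshinhit

Katun: start from *fiyesfinfid.
  rule 1 (unconditioned shift): fiyesfinfid → fizesfinfid
  rule 2 (unconditioned shift): fizesfinfid → fizesfinfit
  rule 3: no change — fizesfinfit
  rule 4 (unconditioned shift): fizesfinfit → hizeshinhit
  ⇒ Katun hizeshinhit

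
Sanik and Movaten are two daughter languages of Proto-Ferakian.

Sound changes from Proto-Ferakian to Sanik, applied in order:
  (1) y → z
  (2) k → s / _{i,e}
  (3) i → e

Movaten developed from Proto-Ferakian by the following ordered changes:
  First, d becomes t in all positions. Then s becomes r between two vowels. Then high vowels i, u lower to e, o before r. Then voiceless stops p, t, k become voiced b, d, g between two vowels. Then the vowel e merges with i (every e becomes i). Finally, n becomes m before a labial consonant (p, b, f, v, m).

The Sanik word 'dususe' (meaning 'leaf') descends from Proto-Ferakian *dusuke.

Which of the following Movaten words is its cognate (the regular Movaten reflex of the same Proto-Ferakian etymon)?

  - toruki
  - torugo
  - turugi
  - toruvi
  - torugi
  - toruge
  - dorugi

Movaten: *dusuke
  dusuke → tusuke   [unconditioned shift]
  tusuke → turuke   [rhotacism]
  turuke → toruke   [pre-rhotic lowering]
  toruke → toruge   [intervocalic voicing]
  toruge → torugi   [vowel merger]
  torugi (rule 6 does not apply)
  giving Movaten torugi.
Only 'torugi' matches the regular Movaten development of *dusuke.

torugi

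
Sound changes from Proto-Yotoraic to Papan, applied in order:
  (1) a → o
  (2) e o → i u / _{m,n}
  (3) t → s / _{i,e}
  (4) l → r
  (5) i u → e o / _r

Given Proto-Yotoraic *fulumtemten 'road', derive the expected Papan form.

forumsimsin

Papan: start from *fulumtemten.
  rule 1: no change — fulumtemten
  rule 2 (pre-nasal raising): fulumtemten → fulumtimtin
  rule 3 (palatalisation): fulumtimtin → fulumsimsin
  rule 4 (unconditioned shift): fulumsimsin → furumsimsin
  rule 5 (pre-rhotic lowering): furumsimsin → forumsimsin
  ⇒ Papan forumsimsin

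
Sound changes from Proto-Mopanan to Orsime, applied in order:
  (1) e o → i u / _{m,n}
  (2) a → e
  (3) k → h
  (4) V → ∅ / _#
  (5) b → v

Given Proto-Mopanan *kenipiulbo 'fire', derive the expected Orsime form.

hinipiulv

Orsime: start from *kenipiulbo.
  rule 1 (pre-nasal raising): kenipiulbo → kinipiulbo
  rule 2: no change — kinipiulbo
  rule 3 (unconditioned shift): kinipiulbo → hinipiulbo
  rule 4 (apocope): hinipiulbo → hinipiulb
  rule 5 (unconditioned shift): hinipiulb → hinipiulv
  ⇒ Orsime hinipiulv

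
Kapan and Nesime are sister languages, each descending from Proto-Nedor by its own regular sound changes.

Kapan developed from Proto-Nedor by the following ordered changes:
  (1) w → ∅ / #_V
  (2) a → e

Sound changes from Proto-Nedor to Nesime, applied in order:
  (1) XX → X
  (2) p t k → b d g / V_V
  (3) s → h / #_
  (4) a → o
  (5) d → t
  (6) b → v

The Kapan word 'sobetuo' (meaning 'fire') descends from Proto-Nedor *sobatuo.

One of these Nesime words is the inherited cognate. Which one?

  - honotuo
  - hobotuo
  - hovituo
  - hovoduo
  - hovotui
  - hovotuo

hovotuo

Nesime: *sobatuo
  sobatuo (rule 1 does not apply)
  sobatuo → sobaduo   [intervocalic voicing]
  sobaduo → hobaduo   [debuccalisation]
  hobaduo → hoboduo   [vowel merger]
  hoboduo → hobotuo   [unconditioned shift]
  hobotuo → hovotuo   [unconditioned shift]
  giving Nesime hovotuo.
The other candidates each miss or misapply at least one Nesime change.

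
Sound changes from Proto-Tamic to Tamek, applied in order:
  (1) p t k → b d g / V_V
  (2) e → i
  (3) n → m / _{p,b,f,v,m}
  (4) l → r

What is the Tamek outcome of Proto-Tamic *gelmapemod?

Tamek: *gelmapemod
  gelmapemod → gelmabemod   [intervocalic voicing]
  gelmabemod → gilmabimod   [vowel merger]
  gilmabimod (rule 3 does not apply)
  gilmabimod → girmabimod   [unconditioned shift]
  giving Tamek girmabimod.

girmabimod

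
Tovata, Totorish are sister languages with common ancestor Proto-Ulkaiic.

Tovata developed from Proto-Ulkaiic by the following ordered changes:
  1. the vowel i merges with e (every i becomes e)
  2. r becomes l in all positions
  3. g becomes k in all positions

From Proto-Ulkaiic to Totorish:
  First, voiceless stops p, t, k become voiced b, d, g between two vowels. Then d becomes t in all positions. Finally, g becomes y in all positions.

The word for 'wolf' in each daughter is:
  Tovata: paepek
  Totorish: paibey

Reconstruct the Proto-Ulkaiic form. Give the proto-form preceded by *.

Position 3: Tovata has e, Totorish has i. Totorish preserves i here (none of its changes turn any other segment into i), so the proto-segment is *i.
Position 6: Tovata has k, Totorish has y. Taking the neighbouring segments as reconstructed: Tovata k could go back to *k or *g; Totorish y could go back to *g or *y — the one source consistent with every daughter is *g.
Position 4: Tovata has p, Totorish has b. Tovata preserves p here (none of its changes turn any other segment into p), so the proto-segment is *p.
The remaining positions agree across the daughters. Check the candidate against every language:
Tovata: *paipeg
  paipeg → paepeg   [vowel merger]
  paepeg (rule 2 does not apply)
  paepeg → paepek   [unconditioned shift]
  giving Tovata paepek.
Totorish: start from *paipeg.
  rule 1 (intervocalic voicing): paipeg → paibeg
  rule 2: no change — paibeg
  rule 3 (unconditioned shift): paibeg → paibey
  ⇒ Totorish paibey
No other proto-form is consistent with every reflex, so the reconstruction is *paipeg.

*paipeg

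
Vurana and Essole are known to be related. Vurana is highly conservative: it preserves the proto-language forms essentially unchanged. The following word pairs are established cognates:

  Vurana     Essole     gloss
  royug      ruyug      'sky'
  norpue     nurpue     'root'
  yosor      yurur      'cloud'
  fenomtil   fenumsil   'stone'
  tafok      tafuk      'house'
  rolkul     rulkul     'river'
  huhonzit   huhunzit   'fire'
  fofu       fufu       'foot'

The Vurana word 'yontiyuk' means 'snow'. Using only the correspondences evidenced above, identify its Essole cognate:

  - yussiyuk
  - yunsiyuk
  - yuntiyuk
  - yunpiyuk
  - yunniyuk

yunsiyuk

huhonzit ~ huhunzit — Vurana o corresponds to Essole u after a consonant, before a nasal.
fenomtil ~ fenumsil — Vurana t corresponds to Essole s after a consonant, before a front vowel.
Applying these to Vurana 'yontiyuk':
  yontiyuk → yuntiyuk   (o→u after a consonant, before a nasal)
  yuntiyuk → yunsiyuk   (t→s after a consonant, before a front vowel)
So the Essole cognate is 'yunsiyuk'.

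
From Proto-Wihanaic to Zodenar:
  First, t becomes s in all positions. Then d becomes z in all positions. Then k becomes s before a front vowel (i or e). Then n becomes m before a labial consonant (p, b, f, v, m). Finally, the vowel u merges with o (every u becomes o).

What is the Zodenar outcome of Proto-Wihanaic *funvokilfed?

fomvosilfez

Zodenar: start from *funvokilfed.
  rule 1: no change — funvokilfed
  rule 2 (unconditioned shift): funvokilfed → funvokilfez
  rule 3 (palatalisation): funvokilfez → funvosilfez
  rule 4 (nasal place assimilation): funvosilfez → fumvosilfez
  rule 5 (vowel merger): fumvosilfez → fomvosilfez
  ⇒ Zodenar fomvosilfez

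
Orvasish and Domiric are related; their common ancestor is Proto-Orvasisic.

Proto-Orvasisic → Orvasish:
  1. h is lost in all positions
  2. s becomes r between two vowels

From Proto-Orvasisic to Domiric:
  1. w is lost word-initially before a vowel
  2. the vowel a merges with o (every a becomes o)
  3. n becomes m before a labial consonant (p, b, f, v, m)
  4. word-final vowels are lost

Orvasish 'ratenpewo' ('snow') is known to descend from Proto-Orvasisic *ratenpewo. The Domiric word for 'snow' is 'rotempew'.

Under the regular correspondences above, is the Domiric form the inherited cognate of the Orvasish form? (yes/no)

yes

Derive the expected Domiric reflex of *ratenpewo:
Domiric: *ratenpewo
  ratenpewo (rule 1 does not apply)
  ratenpewo → rotenpewo   [vowel merger]
  rotenpewo → rotempewo   [nasal place assimilation]
  rotempewo → rotempew   [apocope]
  giving Domiric rotempew.
Domiric 'rotempew' matches the regular reflex exactly, so the pair is cognate.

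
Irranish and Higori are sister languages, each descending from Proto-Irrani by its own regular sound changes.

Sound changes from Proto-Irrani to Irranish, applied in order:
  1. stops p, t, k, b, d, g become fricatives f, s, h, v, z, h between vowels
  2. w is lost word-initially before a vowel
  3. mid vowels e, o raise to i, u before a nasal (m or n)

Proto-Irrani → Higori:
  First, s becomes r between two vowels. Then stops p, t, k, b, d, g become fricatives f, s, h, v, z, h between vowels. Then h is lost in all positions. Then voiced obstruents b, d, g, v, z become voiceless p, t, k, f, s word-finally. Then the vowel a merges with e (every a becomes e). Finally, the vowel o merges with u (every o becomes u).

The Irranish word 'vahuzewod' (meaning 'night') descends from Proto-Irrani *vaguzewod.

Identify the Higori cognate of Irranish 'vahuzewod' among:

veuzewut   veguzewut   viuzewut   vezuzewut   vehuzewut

Higori: *vaguzewod
  vaguzewod (rule 1 does not apply)
  vaguzewod → vahuzewod   [intervocalic lenition]
  vahuzewod → vauzewod   [h-loss]
  vauzewod → vauzewot   [final devoicing]
  vauzewot → veuzewot   [vowel merger]
  veuzewot → veuzewut   [vowel merger]
  giving Higori veuzewut.
Among the options, 'veuzewut' alone shows every Higori change applied in order.

veuzewut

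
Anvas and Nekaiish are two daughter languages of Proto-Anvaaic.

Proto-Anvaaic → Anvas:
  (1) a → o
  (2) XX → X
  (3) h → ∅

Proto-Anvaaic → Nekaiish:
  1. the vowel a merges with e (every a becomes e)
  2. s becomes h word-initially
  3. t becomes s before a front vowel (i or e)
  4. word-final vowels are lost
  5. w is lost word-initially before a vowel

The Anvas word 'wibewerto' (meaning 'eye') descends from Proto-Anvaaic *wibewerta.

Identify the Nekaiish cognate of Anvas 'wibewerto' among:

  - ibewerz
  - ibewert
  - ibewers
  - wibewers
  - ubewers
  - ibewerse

ibewers

Nekaiish: *wibewerta > wibewerte > wibewerse > wibewers > ibewers  (by vowel merger, palatalisation, apocope, glide loss)
Only 'ibewers' matches the regular Nekaiish development of *wibewerta.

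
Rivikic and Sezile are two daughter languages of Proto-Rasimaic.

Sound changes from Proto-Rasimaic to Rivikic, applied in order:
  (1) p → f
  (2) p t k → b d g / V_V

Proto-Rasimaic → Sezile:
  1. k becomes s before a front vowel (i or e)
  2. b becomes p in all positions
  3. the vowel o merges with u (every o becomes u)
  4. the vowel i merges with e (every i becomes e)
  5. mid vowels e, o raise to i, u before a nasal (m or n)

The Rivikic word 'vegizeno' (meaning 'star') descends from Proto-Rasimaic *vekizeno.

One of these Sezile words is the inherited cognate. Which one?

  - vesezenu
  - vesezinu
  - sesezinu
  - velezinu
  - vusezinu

vesezinu

Sezile: start from *vekizeno.
  rule 1 (palatalisation): vekizeno → vesizeno
  rule 2: no change — vesizeno
  rule 3 (vowel merger): vesizeno → vesizenu
  rule 4 (vowel merger): vesizenu → vesezenu
  rule 5 (pre-nasal raising): vesezenu → vesezinu
  ⇒ Sezile vesezinu
Only 'vesezinu' matches the regular Sezile development of *vekizeno.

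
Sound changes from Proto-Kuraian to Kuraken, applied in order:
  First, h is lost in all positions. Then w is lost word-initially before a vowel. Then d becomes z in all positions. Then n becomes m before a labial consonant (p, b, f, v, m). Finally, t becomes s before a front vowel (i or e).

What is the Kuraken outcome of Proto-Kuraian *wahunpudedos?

Kuraken: *wahunpudedos
  wahunpudedos → waunpudedos   [h-loss]
  waunpudedos → aunpudedos   [glide loss]
  aunpudedos → aunpuzezos   [unconditioned shift]
  aunpuzezos → aumpuzezos   [nasal place assimilation]
  aumpuzezos (rule 5 does not apply)
  giving Kuraken aumpuzezos.

aumpuzezos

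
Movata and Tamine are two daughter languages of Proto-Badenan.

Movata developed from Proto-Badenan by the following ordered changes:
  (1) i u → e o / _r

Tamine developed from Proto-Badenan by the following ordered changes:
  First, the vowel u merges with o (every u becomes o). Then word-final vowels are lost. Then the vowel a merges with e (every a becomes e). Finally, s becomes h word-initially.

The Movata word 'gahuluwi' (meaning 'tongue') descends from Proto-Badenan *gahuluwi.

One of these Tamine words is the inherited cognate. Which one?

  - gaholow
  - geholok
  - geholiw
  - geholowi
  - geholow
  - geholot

geholow

Tamine: start from *gahuluwi.
  rule 1 (vowel merger): gahuluwi → gaholowi
  rule 2 (apocope): gaholowi → gaholow
  rule 3 (vowel merger): gaholow → geholow
  rule 4: no change — geholow
  ⇒ Tamine geholow
Only 'geholow' matches the regular Tamine development of *gahuluwi.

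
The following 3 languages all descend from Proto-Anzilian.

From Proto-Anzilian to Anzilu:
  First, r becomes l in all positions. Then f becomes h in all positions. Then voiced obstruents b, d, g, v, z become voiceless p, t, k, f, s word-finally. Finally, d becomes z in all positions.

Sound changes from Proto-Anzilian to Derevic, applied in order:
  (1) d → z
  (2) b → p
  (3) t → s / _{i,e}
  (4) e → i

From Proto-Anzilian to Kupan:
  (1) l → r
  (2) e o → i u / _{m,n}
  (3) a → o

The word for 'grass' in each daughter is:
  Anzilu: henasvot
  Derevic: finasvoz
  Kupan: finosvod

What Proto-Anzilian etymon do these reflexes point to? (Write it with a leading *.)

Position 4: Anzilu has a, Derevic has a, Kupan has o. Anzilu preserves a here (none of its changes turn any other segment into a), so the proto-segment is *a.
Position 2: Anzilu has e, Derevic has i, Kupan has i. Anzilu preserves e here (none of its changes turn any other segment into e), so the proto-segment is *e.
Position 1: Anzilu has h, Derevic has f, Kupan has f. Derevic preserves f here (none of its changes turn any other segment into f), so the proto-segment is *f.
Continuing position by position gives *fenasvod; check it forward:
Anzilu: start from *fenasvod.
  rule 1: no change — fenasvod
  rule 2 (unconditioned shift): fenasvod → henasvod
  rule 3 (final devoicing): henasvod → henasvot
  rule 4: no change — henasvot
  ⇒ Anzilu henasvot
Derevic: *fenasvod
  fenasvod → fenasvoz   [unconditioned shift]
  fenasvoz (rule 2 does not apply)
  fenasvoz (rule 3 does not apply)
  fenasvoz → finasvoz   [vowel merger]
  giving Derevic finasvoz.
Kupan: start from *fenasvod.
  rule 1: no change — fenasvod
  rule 2 (pre-nasal raising): fenasvod → finasvod
  rule 3 (vowel merger): finasvod → finosvod
  ⇒ Kupan finosvod
No other proto-form is consistent with every reflex, so the reconstruction is *fenasvod.

*fenasvod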